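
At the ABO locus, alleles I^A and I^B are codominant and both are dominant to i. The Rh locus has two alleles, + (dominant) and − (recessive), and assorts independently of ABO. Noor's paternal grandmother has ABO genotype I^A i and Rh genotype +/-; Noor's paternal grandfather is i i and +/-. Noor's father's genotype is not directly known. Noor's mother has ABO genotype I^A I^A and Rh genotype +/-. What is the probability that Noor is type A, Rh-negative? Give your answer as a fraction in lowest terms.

1/4

Noor's father's ABO genotype from I^A i × i i: 1/2 I^A i, 1/2 i i.
Crossing each possibility with the mother I^A I^A and summing P(type A): 1/2·1 + 1/2·1 = 1.
Similarly for Rh via the father's Rh distribution: P(Rh-) = 1/4.
Independent loci: 1 × 1/4 = 1/4.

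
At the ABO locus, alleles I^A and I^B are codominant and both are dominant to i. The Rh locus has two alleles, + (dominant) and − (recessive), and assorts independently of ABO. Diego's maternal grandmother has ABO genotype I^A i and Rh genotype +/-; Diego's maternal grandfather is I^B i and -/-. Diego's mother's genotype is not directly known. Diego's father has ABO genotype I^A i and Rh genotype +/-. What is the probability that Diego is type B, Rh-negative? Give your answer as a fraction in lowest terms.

Diego's mother's ABO genotype from I^A i × I^B i: 1/4 I^A I^B, 1/4 I^A i, 1/4 I^B i, 1/4 i i.
Crossing each possibility with the father I^A i and summing P(type B): 1/4·1/4 + 1/4·0 + 1/4·1/4 + 1/4·0 = 1/8.
Similarly for Rh via the mother's Rh distribution: P(Rh-) = 3/8.
Independent loci: 1/8 × 3/8 = 3/64.

3/64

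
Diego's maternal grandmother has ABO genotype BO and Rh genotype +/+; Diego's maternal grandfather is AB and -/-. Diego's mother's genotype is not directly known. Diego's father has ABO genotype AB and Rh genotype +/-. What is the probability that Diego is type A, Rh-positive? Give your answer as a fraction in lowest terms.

Diego's mother's ABO genotype from BO × AB: 1/4 AB, 1/4 AO, 1/4 BB, 1/4 BO.
Crossing each possibility with the father AB and summing P(type A): 1/4·1/4 + 1/4·1/2 + 1/4·0 + 1/4·1/4 = 1/4.
Similarly for Rh via the mother's Rh distribution: P(Rh+) = 3/4.
Independent loci: 1/4 × 3/4 = 3/16.

3/16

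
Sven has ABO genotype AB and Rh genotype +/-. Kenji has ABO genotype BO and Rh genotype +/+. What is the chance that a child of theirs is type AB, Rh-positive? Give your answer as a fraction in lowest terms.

ABO cross AB × BO → offspring phenotypes: 1/4 A, 1/2 B, 1/4 AB.
Rh cross +/- × +/+ → 1 Rh+.
Independent loci: P(type AB, Rh-positive) = 1/4 × 1 = 1/4.

1/4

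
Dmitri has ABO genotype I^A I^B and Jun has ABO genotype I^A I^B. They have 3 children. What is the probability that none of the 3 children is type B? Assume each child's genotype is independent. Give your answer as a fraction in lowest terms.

27/64

ABO cross I^A I^B × I^A I^B → 1/4 A, 1/4 B, 1/2 AB.
So P(type B) = 1/4 per child.
P(not type B) = 3/4 for one child; (3/4)^3 = 27/64.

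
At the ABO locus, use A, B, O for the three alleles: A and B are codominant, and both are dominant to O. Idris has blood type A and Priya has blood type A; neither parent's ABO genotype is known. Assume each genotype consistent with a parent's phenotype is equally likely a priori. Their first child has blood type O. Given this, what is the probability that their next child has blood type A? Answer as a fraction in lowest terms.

Possible genotypes: Idris ∈ {AA, AO}; Priya ∈ {AA, AO}.
Weight each parental genotype pair by prior × P(type-O child):
  AO × AO: posterior weight 1; P(next child type A) = 3/4.
Weighted sum = 3/4.

3/4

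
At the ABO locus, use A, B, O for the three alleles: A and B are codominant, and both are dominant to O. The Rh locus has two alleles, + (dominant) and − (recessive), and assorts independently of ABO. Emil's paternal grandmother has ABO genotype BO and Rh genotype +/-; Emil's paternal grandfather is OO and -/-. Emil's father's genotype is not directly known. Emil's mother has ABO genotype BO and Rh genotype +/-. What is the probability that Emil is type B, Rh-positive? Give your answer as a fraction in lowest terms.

25/64

Emil's father's ABO genotype from BO × OO: 1/2 BO, 1/2 OO.
Crossing each possibility with the mother BO and summing P(type B): 1/2·3/4 + 1/2·1/2 = 5/8.
Similarly for Rh via the father's Rh distribution: P(Rh+) = 5/8.
Independent loci: 5/8 × 5/8 = 25/64.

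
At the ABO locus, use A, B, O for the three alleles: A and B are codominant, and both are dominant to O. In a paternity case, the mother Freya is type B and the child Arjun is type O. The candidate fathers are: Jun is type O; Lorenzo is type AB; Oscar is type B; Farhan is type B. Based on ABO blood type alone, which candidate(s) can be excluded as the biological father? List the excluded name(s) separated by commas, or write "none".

A candidate is excluded only if no genotype consistent with his phenotype could produce a type O child with a type B mother.
Lorenzo (type AB): no genotype consistent with that phenotype can produce a type-O child with a type-B mother.

Lorenzo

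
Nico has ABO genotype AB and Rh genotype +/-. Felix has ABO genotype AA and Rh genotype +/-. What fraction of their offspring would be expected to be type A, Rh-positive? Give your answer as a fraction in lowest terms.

ABO cross AB × AA → offspring phenotypes: 1/2 A, 1/2 AB.
Rh cross +/- × +/- → 3/4 Rh+, 1/4 Rh-.
Independent loci: P(type A, Rh-positive) = 1/2 × 3/4 = 3/8.

3/8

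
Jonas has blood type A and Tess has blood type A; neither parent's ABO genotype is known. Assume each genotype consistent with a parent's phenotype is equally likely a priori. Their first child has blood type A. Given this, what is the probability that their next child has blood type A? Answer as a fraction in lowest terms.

19/20

Possible genotypes: Jonas ∈ {AA, AO}; Tess ∈ {AA, AO}.
Weight each parental genotype pair by prior × P(type-A child):
  AA × AA: posterior weight 4/15; P(next child type A) = 1.
  AA × AO: posterior weight 4/15; P(next child type A) = 1.
  AO × AA: posterior weight 4/15; P(next child type A) = 1.
  AO × AO: posterior weight 1/5; P(next child type A) = 3/4.
Weighted sum = 19/20.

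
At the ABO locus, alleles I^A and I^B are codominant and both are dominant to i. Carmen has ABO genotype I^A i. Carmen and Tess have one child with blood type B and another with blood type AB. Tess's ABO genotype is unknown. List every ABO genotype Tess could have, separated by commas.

I^A I^B, I^B I^B, I^B i

For each candidate genotype of Tess, check whether crossing it with I^A i can produce every observed child phenotype.
  I^A I^A → possible child types {A} ✗
  I^A I^B → possible child types {A, B, AB} ✓
  I^A i → possible child types {O, A} ✗
  I^B I^B → possible child types {B, AB} ✓
  I^B i → possible child types {O, A, B, AB} ✓
  i i → possible child types {O, A} ✗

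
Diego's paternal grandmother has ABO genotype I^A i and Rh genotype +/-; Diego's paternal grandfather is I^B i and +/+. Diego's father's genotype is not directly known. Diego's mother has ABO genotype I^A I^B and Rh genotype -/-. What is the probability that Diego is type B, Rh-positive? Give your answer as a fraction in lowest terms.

Diego's father's ABO genotype from I^A i × I^B i: 1/4 I^A I^B, 1/4 I^A i, 1/4 I^B i, 1/4 i i.
Crossing each possibility with the mother I^A I^B and summing P(type B): 1/4·1/4 + 1/4·1/4 + 1/4·1/2 + 1/4·1/2 = 3/8.
Similarly for Rh via the father's Rh distribution: P(Rh+) = 3/4.
Independent loci: 3/8 × 3/4 = 9/32.

9/32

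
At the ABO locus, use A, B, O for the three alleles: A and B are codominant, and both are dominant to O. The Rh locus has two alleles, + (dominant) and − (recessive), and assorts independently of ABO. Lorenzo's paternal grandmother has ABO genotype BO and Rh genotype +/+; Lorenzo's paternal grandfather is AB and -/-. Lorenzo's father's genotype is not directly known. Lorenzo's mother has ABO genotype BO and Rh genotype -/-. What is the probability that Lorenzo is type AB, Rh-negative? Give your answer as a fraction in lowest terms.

Lorenzo's father's ABO genotype from BO × AB: 1/4 AB, 1/4 AO, 1/4 BB, 1/4 BO.
Crossing each possibility with the mother BO and summing P(type AB): 1/4·1/4 + 1/4·1/4 + 1/4·0 + 1/4·0 = 1/8.
Similarly for Rh via the father's Rh distribution: P(Rh-) = 1/2.
Independent loci: 1/8 × 1/2 = 1/16.

1/16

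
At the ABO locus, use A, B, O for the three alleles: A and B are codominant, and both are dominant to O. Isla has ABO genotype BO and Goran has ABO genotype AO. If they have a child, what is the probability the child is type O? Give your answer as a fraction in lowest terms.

1/4

ABO cross BO × AO → offspring phenotypes: 1/4 O, 1/4 A, 1/4 B, 1/4 AB.
So P(type O) = 1/4.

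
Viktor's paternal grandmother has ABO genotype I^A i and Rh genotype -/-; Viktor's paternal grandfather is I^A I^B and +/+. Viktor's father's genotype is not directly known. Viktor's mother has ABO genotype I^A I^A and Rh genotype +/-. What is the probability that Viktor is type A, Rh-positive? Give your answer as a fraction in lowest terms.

Viktor's father's ABO genotype from I^A i × I^A I^B: 1/4 I^A I^A, 1/4 I^A I^B, 1/4 I^A i, 1/4 I^B i.
Crossing each possibility with the mother I^A I^A and summing P(type A): 1/4·1 + 1/4·1/2 + 1/4·1 + 1/4·1/2 = 3/4.
Similarly for Rh via the father's Rh distribution: P(Rh+) = 3/4.
Independent loci: 3/4 × 3/4 = 9/16.

9/16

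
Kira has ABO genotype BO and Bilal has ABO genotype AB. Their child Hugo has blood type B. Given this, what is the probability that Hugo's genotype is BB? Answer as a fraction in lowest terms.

1/2

Cross BO × AB → 1/4 AB, 1/4 AO, 1/4 BB, 1/4 BO.
Type-B genotypes among offspring: BB (1/4), BO (1/4); total 1/2.
P(BB | type B) = (1/4) / (1/2) = 1/2.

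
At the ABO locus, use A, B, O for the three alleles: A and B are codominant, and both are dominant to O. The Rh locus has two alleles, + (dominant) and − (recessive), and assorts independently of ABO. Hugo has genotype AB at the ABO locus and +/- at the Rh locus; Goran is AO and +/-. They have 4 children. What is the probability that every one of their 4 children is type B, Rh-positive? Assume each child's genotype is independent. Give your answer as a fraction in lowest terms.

ABO cross AB × AO → 1/2 A, 1/4 B, 1/4 AB.
Rh cross +/- × +/- → 3/4 Rh+, 1/4 Rh-; so P(type B, Rh-positive) = 1/4 × 3/4 = 3/16 per child.
All 4 independent: (3/16)^4 = 81/65536.

81/65536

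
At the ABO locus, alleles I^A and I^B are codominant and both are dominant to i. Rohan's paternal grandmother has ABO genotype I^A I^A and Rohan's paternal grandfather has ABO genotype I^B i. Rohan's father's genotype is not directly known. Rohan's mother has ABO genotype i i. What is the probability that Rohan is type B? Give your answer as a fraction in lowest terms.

1/4

Rohan's father's ABO genotype from I^A I^A × I^B i: 1/2 I^A I^B, 1/2 I^A i.
Crossing each possibility with the mother i i and summing P(type B): 1/2·1/2 + 1/2·0 = 1/4.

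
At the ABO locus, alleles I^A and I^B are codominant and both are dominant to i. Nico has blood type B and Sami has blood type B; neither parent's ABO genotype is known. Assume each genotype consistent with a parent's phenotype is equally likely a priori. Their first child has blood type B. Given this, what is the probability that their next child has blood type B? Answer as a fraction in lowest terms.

Possible genotypes: Nico ∈ {I^B I^B, I^B i}; Sami ∈ {I^B I^B, I^B i}.
Weight each parental genotype pair by prior × P(type-B child):
  I^B I^B × I^B I^B: posterior weight 4/15; P(next child type B) = 1.
  I^B I^B × I^B i: posterior weight 4/15; P(next child type B) = 1.
  I^B i × I^B I^B: posterior weight 4/15; P(next child type B) = 1.
  I^B i × I^B i: posterior weight 1/5; P(next child type B) = 3/4.
Weighted sum = 19/20.

19/20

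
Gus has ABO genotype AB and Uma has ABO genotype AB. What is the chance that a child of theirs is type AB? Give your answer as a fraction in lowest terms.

1/2

ABO cross AB × AB → offspring phenotypes: 1/4 A, 1/4 B, 1/2 AB.
So P(type AB) = 1/2.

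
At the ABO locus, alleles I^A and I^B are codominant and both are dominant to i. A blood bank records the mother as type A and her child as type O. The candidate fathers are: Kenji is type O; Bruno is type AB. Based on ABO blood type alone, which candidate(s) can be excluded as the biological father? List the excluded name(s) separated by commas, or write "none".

Bruno

A candidate is excluded only if no genotype consistent with his phenotype could produce a type O child with a type A mother.
Bruno (type AB): no genotype consistent with that phenotype can produce a type-O child with a type-A mother.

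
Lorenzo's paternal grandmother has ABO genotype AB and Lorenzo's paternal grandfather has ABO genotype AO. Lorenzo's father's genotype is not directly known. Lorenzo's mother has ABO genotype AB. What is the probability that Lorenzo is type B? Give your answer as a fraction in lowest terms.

Lorenzo's father's ABO genotype from AB × AO: 1/4 AA, 1/4 AB, 1/4 AO, 1/4 BO.
Crossing each possibility with the mother AB and summing P(type B): 1/4·0 + 1/4·1/4 + 1/4·1/4 + 1/4·1/2 = 1/4.

1/4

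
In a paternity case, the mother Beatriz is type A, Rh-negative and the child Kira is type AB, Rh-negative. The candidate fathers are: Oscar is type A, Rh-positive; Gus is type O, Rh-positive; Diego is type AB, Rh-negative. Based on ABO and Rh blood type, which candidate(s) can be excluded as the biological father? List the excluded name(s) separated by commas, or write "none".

Oscar, Gus

A candidate is excluded only if no genotype consistent with his phenotype could produce a type AB, Rh-negative child with a type A, Rh-negative mother.
Oscar (type A, Rh+): no genotype consistent with that phenotype can produce a type-AB Rh- child with a type-A mother.
Gus (type O, Rh+): no genotype consistent with that phenotype can produce a type-AB Rh- child with a type-A mother.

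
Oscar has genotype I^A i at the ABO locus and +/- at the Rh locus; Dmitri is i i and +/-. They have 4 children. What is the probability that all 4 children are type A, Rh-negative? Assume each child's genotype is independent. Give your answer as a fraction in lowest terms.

1/4096

ABO cross I^A i × i i → 1/2 O, 1/2 A.
Rh cross +/- × +/- → 3/4 Rh+, 1/4 Rh-; so P(type A, Rh-negative) = 1/2 × 1/4 = 1/8 per child.
All 4 independent: (1/8)^4 = 1/4096.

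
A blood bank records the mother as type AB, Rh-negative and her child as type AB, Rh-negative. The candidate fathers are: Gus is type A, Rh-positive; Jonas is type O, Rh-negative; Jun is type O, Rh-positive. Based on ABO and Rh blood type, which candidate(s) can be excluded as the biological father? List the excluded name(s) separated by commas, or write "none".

Jonas, Jun

A candidate is excluded only if no genotype consistent with his phenotype could produce a type AB, Rh-negative child with a type AB, Rh-negative mother.
Jonas (type O, Rh-): no genotype consistent with that phenotype can produce a type-AB Rh- child with a type-AB mother.
Jun (type O, Rh+): no genotype consistent with that phenotype can produce a type-AB Rh- child with a type-AB mother.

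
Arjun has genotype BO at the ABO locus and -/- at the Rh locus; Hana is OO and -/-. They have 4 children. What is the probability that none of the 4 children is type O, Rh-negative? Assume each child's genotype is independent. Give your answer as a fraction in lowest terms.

1/16

ABO cross BO × OO → 1/2 O, 1/2 B.
Rh cross -/- × -/- → 1 Rh-; so P(type O, Rh-negative) = 1/2 × 1 = 1/2 per child.
P(not type O, Rh-negative) = 1/2 for one child; (1/2)^4 = 1/16.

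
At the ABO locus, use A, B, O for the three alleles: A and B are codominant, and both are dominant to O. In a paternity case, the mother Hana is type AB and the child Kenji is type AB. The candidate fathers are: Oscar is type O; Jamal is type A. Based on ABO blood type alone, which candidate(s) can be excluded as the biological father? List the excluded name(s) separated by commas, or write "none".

A candidate is excluded only if no genotype consistent with his phenotype could produce a type AB child with a type AB mother.
Oscar (type O): no genotype consistent with that phenotype can produce a type-AB child with a type-AB mother.

Oscar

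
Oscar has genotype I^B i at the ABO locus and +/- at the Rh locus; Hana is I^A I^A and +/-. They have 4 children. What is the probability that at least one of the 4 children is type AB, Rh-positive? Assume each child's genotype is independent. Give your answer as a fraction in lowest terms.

3471/4096

ABO cross I^B i × I^A I^A → 1/2 A, 1/2 AB.
Rh cross +/- × +/- → 3/4 Rh+, 1/4 Rh-; so P(type AB, Rh-positive) = 1/2 × 3/4 = 3/8 per child.
P(none) = (5/8)^4 = 625/4096; P(at least one) = 1 − 625/4096 = 3471/4096.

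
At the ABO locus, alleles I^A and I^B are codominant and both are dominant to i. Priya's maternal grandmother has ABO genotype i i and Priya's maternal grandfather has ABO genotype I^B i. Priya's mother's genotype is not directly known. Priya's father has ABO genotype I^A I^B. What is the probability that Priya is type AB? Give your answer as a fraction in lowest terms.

1/8

Priya's mother's ABO genotype from i i × I^B i: 1/2 I^B i, 1/2 i i.
Crossing each possibility with the father I^A I^B and summing P(type AB): 1/2·1/4 + 1/2·0 = 1/8.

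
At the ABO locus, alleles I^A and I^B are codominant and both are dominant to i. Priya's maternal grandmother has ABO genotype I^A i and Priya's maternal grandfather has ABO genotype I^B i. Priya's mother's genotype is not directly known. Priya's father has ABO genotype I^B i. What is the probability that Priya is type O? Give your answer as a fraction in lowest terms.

1/4

Priya's mother's ABO genotype from I^A i × I^B i: 1/4 I^A I^B, 1/4 I^A i, 1/4 I^B i, 1/4 i i.
Crossing each possibility with the father I^B i and summing P(type O): 1/4·0 + 1/4·1/4 + 1/4·1/4 + 1/4·1/2 = 1/4.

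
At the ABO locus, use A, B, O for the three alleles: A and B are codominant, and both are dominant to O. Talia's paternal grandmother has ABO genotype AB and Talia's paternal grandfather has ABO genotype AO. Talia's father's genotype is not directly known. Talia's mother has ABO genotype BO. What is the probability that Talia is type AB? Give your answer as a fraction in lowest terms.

1/4

Talia's father's ABO genotype from AB × AO: 1/4 AA, 1/4 AB, 1/4 AO, 1/4 BO.
Crossing each possibility with the mother BO and summing P(type AB): 1/4·1/2 + 1/4·1/4 + 1/4·1/4 + 1/4·0 = 1/4.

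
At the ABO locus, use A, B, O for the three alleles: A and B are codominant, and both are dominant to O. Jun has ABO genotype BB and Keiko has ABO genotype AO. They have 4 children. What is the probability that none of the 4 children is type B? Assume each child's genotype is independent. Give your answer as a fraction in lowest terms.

ABO cross BB × AO → 1/2 B, 1/2 AB.
So P(type B) = 1/2 per child.
P(not type B) = 1/2 for one child; (1/2)^4 = 1/16.

1/16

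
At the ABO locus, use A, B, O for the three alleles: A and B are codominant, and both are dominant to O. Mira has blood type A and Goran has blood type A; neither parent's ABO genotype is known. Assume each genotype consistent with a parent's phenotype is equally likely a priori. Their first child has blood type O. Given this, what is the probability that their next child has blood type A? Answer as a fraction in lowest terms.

3/4

Possible genotypes: Mira ∈ {AA, AO}; Goran ∈ {AA, AO}.
Weight each parental genotype pair by prior × P(type-O child):
  AO × AO: posterior weight 1; P(next child type A) = 3/4.
Weighted sum = 3/4.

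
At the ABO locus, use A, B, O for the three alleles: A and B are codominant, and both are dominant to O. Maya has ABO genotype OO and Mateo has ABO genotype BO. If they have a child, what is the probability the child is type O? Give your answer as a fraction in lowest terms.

ABO cross OO × BO → offspring phenotypes: 1/2 O, 1/2 B.
So P(type O) = 1/2.

1/2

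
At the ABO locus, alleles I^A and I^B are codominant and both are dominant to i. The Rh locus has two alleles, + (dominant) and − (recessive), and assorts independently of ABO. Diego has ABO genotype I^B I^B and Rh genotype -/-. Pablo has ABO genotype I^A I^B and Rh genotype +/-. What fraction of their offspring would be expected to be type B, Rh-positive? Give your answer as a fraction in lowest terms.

1/4

ABO cross I^B I^B × I^A I^B → offspring phenotypes: 1/2 B, 1/2 AB.
Rh cross -/- × +/- → 1/2 Rh+, 1/2 Rh-.
Independent loci: P(type B, Rh-positive) = 1/2 × 1/2 = 1/4.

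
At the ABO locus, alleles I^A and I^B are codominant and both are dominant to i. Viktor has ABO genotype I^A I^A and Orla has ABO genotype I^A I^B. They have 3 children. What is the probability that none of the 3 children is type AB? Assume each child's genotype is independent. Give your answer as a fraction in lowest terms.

ABO cross I^A I^A × I^A I^B → 1/2 A, 1/2 AB.
So P(type AB) = 1/2 per child.
P(not type AB) = 1/2 for one child; (1/2)^3 = 1/8.

1/8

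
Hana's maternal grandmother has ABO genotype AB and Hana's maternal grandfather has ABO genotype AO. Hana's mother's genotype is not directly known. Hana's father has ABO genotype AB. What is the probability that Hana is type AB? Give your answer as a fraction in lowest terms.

3/8

Hana's mother's ABO genotype from AB × AO: 1/4 AA, 1/4 AB, 1/4 AO, 1/4 BO.
Crossing each possibility with the father AB and summing P(type AB): 1/4·1/2 + 1/4·1/2 + 1/4·1/4 + 1/4·1/4 = 3/8.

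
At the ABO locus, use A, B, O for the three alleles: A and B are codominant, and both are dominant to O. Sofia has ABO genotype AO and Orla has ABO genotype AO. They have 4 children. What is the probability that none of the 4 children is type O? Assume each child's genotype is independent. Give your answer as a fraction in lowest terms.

81/256

ABO cross AO × AO → 1/4 O, 3/4 A.
So P(type O) = 1/4 per child.
P(not type O) = 3/4 for one child; (3/4)^4 = 81/256.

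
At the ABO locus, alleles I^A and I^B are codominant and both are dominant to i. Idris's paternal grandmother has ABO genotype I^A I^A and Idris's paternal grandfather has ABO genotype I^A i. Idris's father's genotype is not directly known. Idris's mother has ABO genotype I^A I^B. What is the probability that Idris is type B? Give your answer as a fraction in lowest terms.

1/8

Idris's father's ABO genotype from I^A I^A × I^A i: 1/2 I^A I^A, 1/2 I^A i.
Crossing each possibility with the mother I^A I^B and summing P(type B): 1/2·0 + 1/2·1/4 = 1/8.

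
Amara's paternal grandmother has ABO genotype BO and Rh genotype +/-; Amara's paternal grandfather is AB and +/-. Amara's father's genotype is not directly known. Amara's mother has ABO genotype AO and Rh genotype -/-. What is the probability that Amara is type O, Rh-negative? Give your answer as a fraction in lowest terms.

Amara's father's ABO genotype from BO × AB: 1/4 AB, 1/4 AO, 1/4 BB, 1/4 BO.
Crossing each possibility with the mother AO and summing P(type O): 1/4·0 + 1/4·1/4 + 1/4·0 + 1/4·1/4 = 1/8.
Similarly for Rh via the father's Rh distribution: P(Rh-) = 1/2.
Independent loci: 1/8 × 1/2 = 1/16.

1/16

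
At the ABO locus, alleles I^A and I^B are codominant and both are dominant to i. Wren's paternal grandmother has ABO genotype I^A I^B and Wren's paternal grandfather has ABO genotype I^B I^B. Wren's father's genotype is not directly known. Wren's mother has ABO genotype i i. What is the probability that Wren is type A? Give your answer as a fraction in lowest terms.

Wren's father's ABO genotype from I^A I^B × I^B I^B: 1/2 I^A I^B, 1/2 I^B I^B.
Crossing each possibility with the mother i i and summing P(type A): 1/2·1/2 + 1/2·0 = 1/4.

1/4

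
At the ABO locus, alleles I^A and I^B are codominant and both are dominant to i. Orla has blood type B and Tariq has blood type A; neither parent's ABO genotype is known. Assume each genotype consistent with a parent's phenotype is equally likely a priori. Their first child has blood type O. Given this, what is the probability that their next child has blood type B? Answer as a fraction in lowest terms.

1/4

Possible genotypes: Orla ∈ {I^B I^B, I^B i}; Tariq ∈ {I^A I^A, I^A i}.
Weight each parental genotype pair by prior × P(type-O child):
  I^B i × I^A i: posterior weight 1; P(next child type B) = 1/4.
Weighted sum = 1/4.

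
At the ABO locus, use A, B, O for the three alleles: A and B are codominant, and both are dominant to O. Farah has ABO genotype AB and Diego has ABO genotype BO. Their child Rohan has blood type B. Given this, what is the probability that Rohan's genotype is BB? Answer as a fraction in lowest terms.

Cross AB × BO → 1/4 AB, 1/4 AO, 1/4 BB, 1/4 BO.
Type-B genotypes among offspring: BB (1/4), BO (1/4); total 1/2.
P(BB | type B) = (1/4) / (1/2) = 1/2.

1/2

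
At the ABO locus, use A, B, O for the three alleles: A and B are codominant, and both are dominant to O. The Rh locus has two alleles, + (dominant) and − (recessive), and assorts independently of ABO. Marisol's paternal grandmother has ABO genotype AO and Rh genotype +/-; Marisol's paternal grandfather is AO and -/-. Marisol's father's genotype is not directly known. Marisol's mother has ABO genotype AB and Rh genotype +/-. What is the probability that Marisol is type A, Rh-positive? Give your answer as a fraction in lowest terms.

5/16

Marisol's father's ABO genotype from AO × AO: 1/4 AA, 1/2 AO, 1/4 OO.
Crossing each possibility with the mother AB and summing P(type A): 1/4·1/2 + 1/2·1/2 + 1/4·1/2 = 1/2.
Similarly for Rh via the father's Rh distribution: P(Rh+) = 5/8.
Independent loci: 1/2 × 5/8 = 5/16.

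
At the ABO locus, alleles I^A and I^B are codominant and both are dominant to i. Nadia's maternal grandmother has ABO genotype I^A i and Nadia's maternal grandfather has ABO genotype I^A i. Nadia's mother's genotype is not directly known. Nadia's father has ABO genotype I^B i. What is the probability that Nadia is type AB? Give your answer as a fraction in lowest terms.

Nadia's mother's ABO genotype from I^A i × I^A i: 1/4 I^A I^A, 1/2 I^A i, 1/4 i i.
Crossing each possibility with the father I^B i and summing P(type AB): 1/4·1/2 + 1/2·1/4 + 1/4·0 = 1/4.

1/4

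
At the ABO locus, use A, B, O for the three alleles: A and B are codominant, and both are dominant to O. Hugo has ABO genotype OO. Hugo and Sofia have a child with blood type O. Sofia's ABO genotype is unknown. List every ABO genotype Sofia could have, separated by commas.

For each candidate genotype of Sofia, check whether crossing it with OO can produce every observed child phenotype.
  AA → possible child types {A} ✗
  AB → possible child types {A, B} ✗
  AO → possible child types {O, A} ✓
  BB → possible child types {B} ✗
  BO → possible child types {O, B} ✓
  OO → possible child types {O} ✓

AO, BO, OO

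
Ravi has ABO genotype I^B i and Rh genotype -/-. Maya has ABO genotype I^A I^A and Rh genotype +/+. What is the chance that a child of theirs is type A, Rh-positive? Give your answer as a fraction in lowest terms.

ABO cross I^B i × I^A I^A → offspring phenotypes: 1/2 A, 1/2 AB.
Rh cross -/- × +/+ → 1 Rh+.
Independent loci: P(type A, Rh-positive) = 1/2 × 1 = 1/2.

1/2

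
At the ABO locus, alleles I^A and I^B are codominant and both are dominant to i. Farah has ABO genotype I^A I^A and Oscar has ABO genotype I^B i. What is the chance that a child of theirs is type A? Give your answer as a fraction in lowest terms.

1/2

ABO cross I^A I^A × I^B i → offspring phenotypes: 1/2 A, 1/2 AB.
So P(type A) = 1/2.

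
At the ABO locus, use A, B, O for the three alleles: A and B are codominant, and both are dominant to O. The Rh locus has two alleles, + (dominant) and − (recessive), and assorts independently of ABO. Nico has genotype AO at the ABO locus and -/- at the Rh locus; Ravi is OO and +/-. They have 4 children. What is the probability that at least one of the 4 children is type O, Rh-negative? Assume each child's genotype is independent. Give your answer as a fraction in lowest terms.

ABO cross AO × OO → 1/2 O, 1/2 A.
Rh cross -/- × +/- → 1/2 Rh+, 1/2 Rh-; so P(type O, Rh-negative) = 1/2 × 1/2 = 1/4 per child.
P(none) = (3/4)^4 = 81/256; P(at least one) = 1 − 81/256 = 175/256.

175/256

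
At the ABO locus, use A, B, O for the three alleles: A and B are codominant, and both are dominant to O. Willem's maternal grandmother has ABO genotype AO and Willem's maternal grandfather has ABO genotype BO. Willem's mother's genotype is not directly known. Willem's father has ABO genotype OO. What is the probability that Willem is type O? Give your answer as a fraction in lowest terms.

1/2

Willem's mother's ABO genotype from AO × BO: 1/4 AB, 1/4 AO, 1/4 BO, 1/4 OO.
Crossing each possibility with the father OO and summing P(type O): 1/4·0 + 1/4·1/2 + 1/4·1/2 + 1/4·1 = 1/2.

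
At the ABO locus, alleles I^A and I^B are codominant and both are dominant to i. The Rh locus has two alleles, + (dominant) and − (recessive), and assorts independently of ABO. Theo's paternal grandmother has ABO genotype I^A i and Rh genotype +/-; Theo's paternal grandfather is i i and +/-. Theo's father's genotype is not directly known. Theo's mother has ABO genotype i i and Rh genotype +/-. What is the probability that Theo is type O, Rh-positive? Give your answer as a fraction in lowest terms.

9/16

Theo's father's ABO genotype from I^A i × i i: 1/2 I^A i, 1/2 i i.
Crossing each possibility with the mother i i and summing P(type O): 1/2·1/2 + 1/2·1 = 3/4.
Similarly for Rh via the father's Rh distribution: P(Rh+) = 3/4.
Independent loci: 3/4 × 3/4 = 9/16.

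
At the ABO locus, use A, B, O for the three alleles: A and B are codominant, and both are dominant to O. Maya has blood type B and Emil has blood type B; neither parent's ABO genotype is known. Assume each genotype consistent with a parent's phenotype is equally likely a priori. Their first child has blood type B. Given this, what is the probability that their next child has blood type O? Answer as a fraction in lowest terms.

1/20

Possible genotypes: Maya ∈ {BB, BO}; Emil ∈ {BB, BO}.
Weight each parental genotype pair by prior × P(type-B child):
  BB × BB: posterior weight 4/15; P(next child type O) = 0.
  BB × BO: posterior weight 4/15; P(next child type O) = 0.
  BO × BB: posterior weight 4/15; P(next child type O) = 0.
  BO × BO: posterior weight 1/5; P(next child type O) = 1/4.
Weighted sum = 1/20.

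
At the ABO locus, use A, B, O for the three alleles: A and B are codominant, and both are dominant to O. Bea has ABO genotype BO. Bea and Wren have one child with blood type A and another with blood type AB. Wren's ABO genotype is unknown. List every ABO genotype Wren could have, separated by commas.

For each candidate genotype of Wren, check whether crossing it with BO can produce every observed child phenotype.
  AA → possible child types {A, AB} ✓
  AB → possible child types {A, B, AB} ✓
  AO → possible child types {O, A, B, AB} ✓
  BB → possible child types {B} ✗
  BO → possible child types {O, B} ✗
  OO → possible child types {O, B} ✗

AA, AB, AO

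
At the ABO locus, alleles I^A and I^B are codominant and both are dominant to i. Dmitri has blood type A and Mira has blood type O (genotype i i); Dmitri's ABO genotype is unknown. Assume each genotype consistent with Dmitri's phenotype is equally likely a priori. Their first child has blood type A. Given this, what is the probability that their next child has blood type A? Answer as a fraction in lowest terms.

5/6

Possible genotypes: Dmitri ∈ {I^A I^A, I^A i}; Mira ∈ {i i}.
Weight each parental genotype pair by prior × P(type-A child):
  I^A I^A × i i: posterior weight 2/3; P(next child type A) = 1.
  I^A i × i i: posterior weight 1/3; P(next child type A) = 1/2.
Weighted sum = 5/6.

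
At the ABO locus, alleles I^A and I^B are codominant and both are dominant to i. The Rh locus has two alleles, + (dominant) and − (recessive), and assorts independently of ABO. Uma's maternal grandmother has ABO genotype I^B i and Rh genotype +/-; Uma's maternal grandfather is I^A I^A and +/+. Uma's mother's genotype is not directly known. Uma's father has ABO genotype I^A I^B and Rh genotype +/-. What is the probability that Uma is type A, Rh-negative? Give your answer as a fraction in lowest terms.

3/64

Uma's mother's ABO genotype from I^B i × I^A I^A: 1/2 I^A I^B, 1/2 I^A i.
Crossing each possibility with the father I^A I^B and summing P(type A): 1/2·1/4 + 1/2·1/2 = 3/8.
Similarly for Rh via the mother's Rh distribution: P(Rh-) = 1/8.
Independent loci: 3/8 × 1/8 = 3/64.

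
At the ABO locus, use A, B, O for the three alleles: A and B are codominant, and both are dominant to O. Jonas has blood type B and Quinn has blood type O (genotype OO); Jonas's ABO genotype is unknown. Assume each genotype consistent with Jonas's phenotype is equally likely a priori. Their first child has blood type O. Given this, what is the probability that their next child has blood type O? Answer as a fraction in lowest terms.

Possible genotypes: Jonas ∈ {BB, BO}; Quinn ∈ {OO}.
Weight each parental genotype pair by prior × P(type-O child):
  BO × OO: posterior weight 1; P(next child type O) = 1/2.
Weighted sum = 1/2.

1/2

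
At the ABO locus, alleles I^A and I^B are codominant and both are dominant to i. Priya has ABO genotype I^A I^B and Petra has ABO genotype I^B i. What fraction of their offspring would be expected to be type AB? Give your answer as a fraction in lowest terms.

1/4

ABO cross I^A I^B × I^B i → offspring phenotypes: 1/4 A, 1/2 B, 1/4 AB.
So P(type AB) = 1/4.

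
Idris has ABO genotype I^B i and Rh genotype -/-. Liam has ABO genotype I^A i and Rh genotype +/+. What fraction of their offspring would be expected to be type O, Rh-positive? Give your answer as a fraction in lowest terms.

ABO cross I^B i × I^A i → offspring phenotypes: 1/4 O, 1/4 A, 1/4 B, 1/4 AB.
Rh cross -/- × +/+ → 1 Rh+.
Independent loci: P(type O, Rh-positive) = 1/4 × 1 = 1/4.

1/4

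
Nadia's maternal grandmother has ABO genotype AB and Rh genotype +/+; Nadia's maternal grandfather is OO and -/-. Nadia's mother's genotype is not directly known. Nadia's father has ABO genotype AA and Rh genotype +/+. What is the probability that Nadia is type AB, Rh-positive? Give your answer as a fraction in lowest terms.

1/4

Nadia's mother's ABO genotype from AB × OO: 1/2 AO, 1/2 BO.
Crossing each possibility with the father AA and summing P(type AB): 1/2·0 + 1/2·1/2 = 1/4.
Similarly for Rh via the mother's Rh distribution: P(Rh+) = 1.
Independent loci: 1/4 × 1 = 1/4.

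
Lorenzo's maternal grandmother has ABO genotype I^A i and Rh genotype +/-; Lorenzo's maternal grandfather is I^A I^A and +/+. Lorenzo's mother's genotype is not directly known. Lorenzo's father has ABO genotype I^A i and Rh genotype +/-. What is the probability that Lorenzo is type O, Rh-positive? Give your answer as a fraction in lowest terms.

Lorenzo's mother's ABO genotype from I^A i × I^A I^A: 1/2 I^A I^A, 1/2 I^A i.
Crossing each possibility with the father I^A i and summing P(type O): 1/2·0 + 1/2·1/4 = 1/8.
Similarly for Rh via the mother's Rh distribution: P(Rh+) = 7/8.
Independent loci: 1/8 × 7/8 = 7/64.

7/64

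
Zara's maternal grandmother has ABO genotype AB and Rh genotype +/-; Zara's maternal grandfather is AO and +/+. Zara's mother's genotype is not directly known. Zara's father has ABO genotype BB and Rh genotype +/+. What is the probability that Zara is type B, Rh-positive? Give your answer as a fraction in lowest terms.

1/2

Zara's mother's ABO genotype from AB × AO: 1/4 AA, 1/4 AB, 1/4 AO, 1/4 BO.
Crossing each possibility with the father BB and summing P(type B): 1/4·0 + 1/4·1/2 + 1/4·1/2 + 1/4·1 = 1/2.
Similarly for Rh via the mother's Rh distribution: P(Rh+) = 1.
Independent loci: 1/2 × 1 = 1/2.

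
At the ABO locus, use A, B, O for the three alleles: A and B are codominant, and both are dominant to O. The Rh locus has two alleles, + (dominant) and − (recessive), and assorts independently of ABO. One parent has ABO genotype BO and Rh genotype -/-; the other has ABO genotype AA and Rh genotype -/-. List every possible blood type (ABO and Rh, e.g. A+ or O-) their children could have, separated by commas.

A-, AB-

Gametes from BO × AA give offspring ABO genotypes AB, AO, i.e. phenotypes A, AB.
Rh cross -/- × -/- → phenotypes Rh-.
Combining independently: A-, AB-.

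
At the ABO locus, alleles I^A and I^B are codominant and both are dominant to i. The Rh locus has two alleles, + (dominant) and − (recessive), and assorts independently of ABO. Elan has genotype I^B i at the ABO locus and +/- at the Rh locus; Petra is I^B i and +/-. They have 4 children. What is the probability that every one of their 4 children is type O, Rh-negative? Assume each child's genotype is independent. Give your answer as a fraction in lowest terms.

ABO cross I^B i × I^B i → 1/4 O, 3/4 B.
Rh cross +/- × +/- → 3/4 Rh+, 1/4 Rh-; so P(type O, Rh-negative) = 1/4 × 1/4 = 1/16 per child.
All 4 independent: (1/16)^4 = 1/65536.

1/65536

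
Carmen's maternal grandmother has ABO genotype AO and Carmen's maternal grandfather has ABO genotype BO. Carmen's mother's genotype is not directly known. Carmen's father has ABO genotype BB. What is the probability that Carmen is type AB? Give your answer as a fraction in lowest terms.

Carmen's mother's ABO genotype from AO × BO: 1/4 AB, 1/4 AO, 1/4 BO, 1/4 OO.
Crossing each possibility with the father BB and summing P(type AB): 1/4·1/2 + 1/4·1/2 + 1/4·0 + 1/4·0 = 1/4.

1/4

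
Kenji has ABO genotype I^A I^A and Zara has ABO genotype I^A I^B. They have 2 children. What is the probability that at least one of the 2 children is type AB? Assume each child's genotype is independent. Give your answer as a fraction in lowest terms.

ABO cross I^A I^A × I^A I^B → 1/2 A, 1/2 AB.
So P(type AB) = 1/2 per child.
P(none) = (1/2)^2 = 1/4; P(at least one) = 1 − 1/4 = 3/4.

3/4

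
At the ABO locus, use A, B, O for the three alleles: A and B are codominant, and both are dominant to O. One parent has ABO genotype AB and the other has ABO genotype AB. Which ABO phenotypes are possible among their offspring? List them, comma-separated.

Gametes from AB × AB give offspring ABO genotypes AA, AB, BB, i.e. phenotypes A, B, AB.

A, B, AB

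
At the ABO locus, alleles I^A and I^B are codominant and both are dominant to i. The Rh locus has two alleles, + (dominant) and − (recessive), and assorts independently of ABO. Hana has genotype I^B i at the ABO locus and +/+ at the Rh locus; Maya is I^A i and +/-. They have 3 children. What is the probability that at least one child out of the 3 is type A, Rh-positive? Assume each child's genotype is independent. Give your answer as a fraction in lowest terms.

ABO cross I^B i × I^A i → 1/4 O, 1/4 A, 1/4 B, 1/4 AB.
Rh cross +/+ × +/- → 1 Rh+; so P(type A, Rh-positive) = 1/4 × 1 = 1/4 per child.
P(none) = (3/4)^3 = 27/64; P(at least one) = 1 − 27/64 = 37/64.

37/64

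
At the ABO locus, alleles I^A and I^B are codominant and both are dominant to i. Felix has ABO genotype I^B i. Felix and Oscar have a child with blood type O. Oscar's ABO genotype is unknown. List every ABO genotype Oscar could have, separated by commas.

For each candidate genotype of Oscar, check whether crossing it with I^B i can produce every observed child phenotype.
  I^A I^A → possible child types {A, AB} ✗
  I^A I^B → possible child types {A, B, AB} ✗
  I^A i → possible child types {O, A, B, AB} ✓
  I^B I^B → possible child types {B} ✗
  I^B i → possible child types {O, B} ✓
  i i → possible child types {O, B} ✓

I^A i, I^B i, i i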